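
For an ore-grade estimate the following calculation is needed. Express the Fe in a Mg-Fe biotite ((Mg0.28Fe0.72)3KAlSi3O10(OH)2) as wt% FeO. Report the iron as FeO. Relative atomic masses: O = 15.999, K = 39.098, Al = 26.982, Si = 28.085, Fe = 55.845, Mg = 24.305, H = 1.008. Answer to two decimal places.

M((Mg0.28Fe0.72)3KAlSi3O10(OH)2) = 485.380 g/mol; M(FeO) = 71.844 g/mol.
Moles FeO per formula unit = 2.16 Fe ÷ 1 = 2.1600.
FeO fraction = (2.1600 × 71.844) / 485.380 = 155.183/485.380 = 0.3197.

31.97 wt%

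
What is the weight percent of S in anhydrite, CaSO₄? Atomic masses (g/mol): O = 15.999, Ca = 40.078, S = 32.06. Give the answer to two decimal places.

23.55 mass %

M(CaSO₄) = 136.134 g/mol.
S contributes 1 × 32.06 = 32.060 g per mole.
32.060/136.134 = 0.2355 → 23.55%.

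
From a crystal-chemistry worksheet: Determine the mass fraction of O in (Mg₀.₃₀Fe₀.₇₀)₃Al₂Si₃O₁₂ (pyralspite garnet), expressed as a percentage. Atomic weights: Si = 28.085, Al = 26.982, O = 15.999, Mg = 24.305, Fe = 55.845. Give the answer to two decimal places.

40.90 weight percent

Molar mass of (Mg₀.₃₀Fe₀.₇₀)₃Al₂Si₃O₁₂: 0.90×24.305 + 2.10×55.845 + 2×26.982 + 3×28.085 + 12×15.999 = 469.356 g/mol.
Mass of O per formula unit: 12 × 15.999 = 191.988 g.
Weight fraction O = 191.988 / 469.356 = 0.4090.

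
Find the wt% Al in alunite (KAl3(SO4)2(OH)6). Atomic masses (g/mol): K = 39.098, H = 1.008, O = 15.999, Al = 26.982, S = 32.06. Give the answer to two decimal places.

Molar mass of KAl3(SO4)2(OH)6: 1·39.098 + 3·26.982 + 2·32.06 + 14·15.999 + 6·1.008 = 414.198 g/mol.
Mass of Al per formula unit: 3 × 26.982 = 80.946 g.
Weight fraction Al = 80.946 / 414.198 = 0.1954.

19.54 mass %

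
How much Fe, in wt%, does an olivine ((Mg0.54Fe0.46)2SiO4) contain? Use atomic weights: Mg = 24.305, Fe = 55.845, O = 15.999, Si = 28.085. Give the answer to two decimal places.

M((Mg0.54Fe0.46)2SiO4) = 169.708 g/mol.
Fe contributes 0.92 × 55.845 = 51.377 g per mole.
51.377/169.708 = 0.3027 → 30.27%.

30.27 wt%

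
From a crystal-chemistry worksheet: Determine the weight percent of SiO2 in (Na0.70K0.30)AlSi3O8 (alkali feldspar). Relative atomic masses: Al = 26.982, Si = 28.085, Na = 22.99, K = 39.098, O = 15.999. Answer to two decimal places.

67.50 wt%

Formula mass = 267.051 g/mol.
3 Si → 3.0000 mol SiO2 per formula unit; M(SiO2) = 60.083, so SiO2 mass = 180.249 g.
180.249/267.051 × 100 = 67.50 wt%.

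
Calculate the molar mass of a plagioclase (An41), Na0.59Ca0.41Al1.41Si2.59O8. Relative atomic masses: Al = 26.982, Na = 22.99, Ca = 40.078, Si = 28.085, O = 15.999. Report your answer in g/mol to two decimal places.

M = 0.59(22.99) + 0.41(40.078) + 1.41(26.982) + 2.59(28.085) + 8(15.999)

268.77 g/mol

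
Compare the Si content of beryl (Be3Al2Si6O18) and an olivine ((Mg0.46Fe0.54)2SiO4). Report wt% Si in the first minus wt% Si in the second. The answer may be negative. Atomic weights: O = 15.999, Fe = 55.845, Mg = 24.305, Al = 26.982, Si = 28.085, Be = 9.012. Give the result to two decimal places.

M(Be3Al2Si6O18) = 537.492 g/mol, so wt% Si = 168.510/537.492 × 100 = 31.35%.
M((Mg0.46Fe0.54)2SiO4) = 174.754 g/mol, so wt% Si = 28.085/174.754 × 100 = 16.07%.
31.35 − 16.07 = 15.28 pp.

15.28 percentage points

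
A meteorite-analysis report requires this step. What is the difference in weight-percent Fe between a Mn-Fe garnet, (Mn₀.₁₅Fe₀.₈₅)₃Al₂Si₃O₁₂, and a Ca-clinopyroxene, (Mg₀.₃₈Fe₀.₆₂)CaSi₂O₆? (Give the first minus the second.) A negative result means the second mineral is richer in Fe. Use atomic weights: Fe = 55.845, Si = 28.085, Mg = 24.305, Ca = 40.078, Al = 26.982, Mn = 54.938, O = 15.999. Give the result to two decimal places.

First mineral: 142.405 g Fe in 497.334 g formula = 28.63 wt% Fe.
Second mineral: 34.624 g Fe in 236.102 g formula = 14.66 wt% Fe.
28.63% − 14.66% gives a difference of 13.97 percentage points.

13.97 percentage points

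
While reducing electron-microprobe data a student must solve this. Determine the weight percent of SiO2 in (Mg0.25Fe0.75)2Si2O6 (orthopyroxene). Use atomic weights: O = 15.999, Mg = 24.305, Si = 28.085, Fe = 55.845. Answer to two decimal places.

M((Mg0.25Fe0.75)2Si2O6) = 248.084 g/mol; M(SiO2) = 60.083 g/mol.
Moles SiO2 per formula unit = 2 Si ÷ 1 = 2.0000.
SiO2 fraction = (2.0000 × 60.083) / 248.084 = 120.166/248.084 = 0.4844.

48.44 wt%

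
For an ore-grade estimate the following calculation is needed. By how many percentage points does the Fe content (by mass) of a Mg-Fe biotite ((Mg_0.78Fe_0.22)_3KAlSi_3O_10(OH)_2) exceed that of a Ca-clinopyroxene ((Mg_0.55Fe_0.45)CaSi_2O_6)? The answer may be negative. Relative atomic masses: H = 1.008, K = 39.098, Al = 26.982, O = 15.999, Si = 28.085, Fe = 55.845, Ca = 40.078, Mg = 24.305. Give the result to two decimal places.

-2.48 percentage points

Fe in (Mg_0.78Fe_0.22)_3KAlSi_3O_10(OH)_2: molar mass 438.070 g/mol; 0.66×55.845 = 36.858 g → 8.41 wt%.
Fe in (Mg_0.55Fe_0.45)CaSi_2O_6: molar mass 230.740 g/mol; 0.45×55.845 = 25.130 g → 10.89 wt%.
Difference = 8.41 − 10.89 = -2.48 percentage points.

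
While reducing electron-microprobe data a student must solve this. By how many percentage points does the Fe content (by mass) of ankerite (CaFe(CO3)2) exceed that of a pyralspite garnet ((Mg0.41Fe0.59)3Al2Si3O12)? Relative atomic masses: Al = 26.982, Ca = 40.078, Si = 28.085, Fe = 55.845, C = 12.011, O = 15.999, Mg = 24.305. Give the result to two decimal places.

4.32 percentage points

M(CaFe(CO3)2) = 215.939 g/mol, so wt% Fe = 55.845/215.939 × 100 = 25.86%.
M((Mg0.41Fe0.59)3Al2Si3O12) = 458.948 g/mol, so wt% Fe = 98.846/458.948 × 100 = 21.54%.
25.86 − 21.54 = 4.32 pp.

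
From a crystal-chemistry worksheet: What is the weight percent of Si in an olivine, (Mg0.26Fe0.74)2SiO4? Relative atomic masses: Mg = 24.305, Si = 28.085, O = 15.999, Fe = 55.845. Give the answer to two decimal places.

Formula mass = 0.52×24.305 + 1.48×55.845 + 1×28.085 + 4×15.999 = 187.370 g/mol, of which 28.085 g is Si.
So Si makes up 28.085/187.370 = 0.1499 of the mass, i.e. 14.99%.

14.99 weight percent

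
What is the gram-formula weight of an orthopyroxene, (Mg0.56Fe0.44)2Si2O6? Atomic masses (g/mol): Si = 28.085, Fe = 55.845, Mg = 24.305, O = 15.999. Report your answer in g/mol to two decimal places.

The formula mass is the sum 1.12·24.305 + 0.88·55.845 + 2·28.085 + 6·15.999.

228.53 g/mol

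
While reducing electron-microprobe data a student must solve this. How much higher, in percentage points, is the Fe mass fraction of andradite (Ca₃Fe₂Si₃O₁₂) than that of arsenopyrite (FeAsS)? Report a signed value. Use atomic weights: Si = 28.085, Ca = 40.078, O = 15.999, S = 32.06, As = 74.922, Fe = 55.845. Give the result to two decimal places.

-12.32 percentage points

Fe in Ca₃Fe₂Si₃O₁₂: molar mass 508.167 g/mol; 2×55.845 = 111.690 g → 21.98 wt%.
Fe in FeAsS: molar mass 162.827 g/mol; 1×55.845 = 55.845 g → 34.30 wt%.
Difference = 21.98 − 34.30 = -12.32 percentage points.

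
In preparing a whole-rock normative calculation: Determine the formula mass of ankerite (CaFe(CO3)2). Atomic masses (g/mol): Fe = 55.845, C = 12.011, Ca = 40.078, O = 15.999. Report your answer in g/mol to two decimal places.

215.94 g/mol

Ca: 1 × 40.078 = 40.0780
Fe: 1 × 55.845 = 55.8450
C: 2 × 12.011 = 24.0220
O: 6 × 15.999 = 95.9940
Summing the contributions gives the formula mass.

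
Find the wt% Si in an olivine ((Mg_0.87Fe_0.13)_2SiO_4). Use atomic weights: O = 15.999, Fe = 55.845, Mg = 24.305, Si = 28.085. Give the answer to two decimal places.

18.86 weight percent

Molar mass of (Mg_0.87Fe_0.13)_2SiO_4: 1.74×24.305 + 0.26×55.845 + 1×28.085 + 4×15.999 = 148.891 g/mol.
Mass of Si per formula unit: 1 × 28.085 = 28.085 g.
Weight fraction Si = 28.085 / 148.891 = 0.1886.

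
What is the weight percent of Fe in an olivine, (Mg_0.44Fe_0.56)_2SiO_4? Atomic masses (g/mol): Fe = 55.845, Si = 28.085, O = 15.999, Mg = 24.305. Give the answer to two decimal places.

M((Mg_0.44Fe_0.56)_2SiO_4) = 176.016 g/mol.
Fe contributes 1.12 × 55.845 = 62.546 g per mole.
62.546/176.016 = 0.3553 → 35.53%.

35.53 weight percent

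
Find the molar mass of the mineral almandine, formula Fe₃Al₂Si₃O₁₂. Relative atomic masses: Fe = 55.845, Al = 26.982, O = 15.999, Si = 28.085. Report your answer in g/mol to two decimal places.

Fe: 3 × 55.845 = 167.5350
Al: 2 × 26.982 = 53.9640
Si: 3 × 28.085 = 84.2550
O: 12 × 15.999 = 191.9880
Summing the contributions gives the formula mass.

497.74 g/mol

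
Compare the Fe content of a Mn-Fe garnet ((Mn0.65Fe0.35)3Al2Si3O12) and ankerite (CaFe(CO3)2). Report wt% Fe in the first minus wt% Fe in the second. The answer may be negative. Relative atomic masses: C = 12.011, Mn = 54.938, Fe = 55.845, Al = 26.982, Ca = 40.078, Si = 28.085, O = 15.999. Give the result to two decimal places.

-14.04 percentage points

Fe in (Mn0.65Fe0.35)3Al2Si3O12: molar mass 495.973 g/mol; 1.05×55.845 = 58.637 g → 11.82 wt%.
Fe in CaFe(CO3)2: molar mass 215.939 g/mol; 1×55.845 = 55.845 g → 25.86 wt%.
Difference = 11.82 − 25.86 = -14.04 percentage points.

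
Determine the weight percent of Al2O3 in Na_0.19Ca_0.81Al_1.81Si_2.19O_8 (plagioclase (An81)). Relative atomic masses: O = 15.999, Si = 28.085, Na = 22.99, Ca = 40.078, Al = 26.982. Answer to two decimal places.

Formula mass = 275.167 g/mol.
1.81 Al → 0.9050 mol Al2O3 per formula unit; M(Al2O3) = 101.961, so Al2O3 mass = 92.275 g.
92.275/275.167 × 100 = 33.53 wt%.

33.53 wt%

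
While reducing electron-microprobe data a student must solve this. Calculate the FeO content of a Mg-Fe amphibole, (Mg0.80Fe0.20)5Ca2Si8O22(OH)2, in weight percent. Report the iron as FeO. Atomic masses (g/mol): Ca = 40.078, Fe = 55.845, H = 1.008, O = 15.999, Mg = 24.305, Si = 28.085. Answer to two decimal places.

M((Mg0.80Fe0.20)5Ca2Si8O22(OH)2) = 843.893 g/mol; M(FeO) = 71.844 g/mol.
Moles FeO per formula unit = 1 Fe ÷ 1 = 1.0000.
FeO fraction = (1.0000 × 71.844) / 843.893 = 71.844/843.893 = 0.0851.

8.51 wt%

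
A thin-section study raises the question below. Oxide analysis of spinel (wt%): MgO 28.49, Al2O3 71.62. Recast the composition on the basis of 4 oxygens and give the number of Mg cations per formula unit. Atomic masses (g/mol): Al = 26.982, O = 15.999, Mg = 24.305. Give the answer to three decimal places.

1.005 Mg apfu

28.49 wt% MgO ÷ 40.304 g/mol = 0.70688 mol, giving 0.70688 Mg and 0.70688 O.
71.62 wt% Al2O3 ÷ 101.961 g/mol = 0.70243 mol, giving 1.40486 Al and 2.10729 O.
Oxygen sums to 2.81417; scaling by 4/2.81417 = 1.42138 puts the formula on 4 O.
Mg: 0.70688 × 1.42138 = 1.005 atoms per formula unit.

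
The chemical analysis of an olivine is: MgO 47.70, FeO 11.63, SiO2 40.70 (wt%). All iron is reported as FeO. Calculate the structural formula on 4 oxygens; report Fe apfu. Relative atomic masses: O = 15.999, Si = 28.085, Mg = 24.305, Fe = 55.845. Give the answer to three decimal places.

MgO (M=40.304): mol = 1.18351; Mg = 1.18351, O = 1.18351.
FeO (M=71.844): mol = 0.16188; Fe = 0.16188, O = 0.16188.
SiO2 (M=60.083): mol = 0.67740; Si = 0.67740, O = 1.35480.
ΣO = 2.70019; factor = 4/ΣO = 1.48138.
Fe apfu = 0.16188 × 1.48138 = 0.240.

0.240 Fe apfu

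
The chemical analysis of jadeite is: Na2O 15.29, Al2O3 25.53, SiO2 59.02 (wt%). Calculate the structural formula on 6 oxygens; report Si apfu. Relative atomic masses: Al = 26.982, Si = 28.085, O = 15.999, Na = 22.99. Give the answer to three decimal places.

1.989 Si apfu

15.29 wt% Na2O ÷ 61.979 g/mol = 0.24670 mol, giving 0.49340 Na and 0.24670 O.
25.53 wt% Al2O3 ÷ 101.961 g/mol = 0.25039 mol, giving 0.50078 Al and 0.75117 O.
59.02 wt% SiO2 ÷ 60.083 g/mol = 0.98231 mol, giving 0.98231 Si and 1.96462 O.
Oxygen sums to 2.96249; scaling by 6/2.96249 = 2.02532 puts the formula on 6 O.
Si: 0.98231 × 2.02532 = 1.989 atoms per formula unit.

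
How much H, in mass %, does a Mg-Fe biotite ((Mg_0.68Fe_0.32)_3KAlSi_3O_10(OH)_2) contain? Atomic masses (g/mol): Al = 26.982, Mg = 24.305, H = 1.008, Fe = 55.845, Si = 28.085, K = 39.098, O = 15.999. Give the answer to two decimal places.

Formula mass = 2.04*24.305 + 0.96*55.845 + 1*39.098 + 1*26.982 + 3*28.085 + 12*15.999 + 2*1.008 = 447.532 g/mol, of which 2.016 g is H.
So H makes up 2.016/447.532 = 0.0045 of the mass, i.e. 0.45%.

0.45 mass %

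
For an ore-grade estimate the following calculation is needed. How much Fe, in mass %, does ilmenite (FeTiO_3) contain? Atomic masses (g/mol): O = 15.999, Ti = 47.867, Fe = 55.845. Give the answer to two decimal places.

36.81 mass %

M(FeTiO_3) = 151.709 g/mol.
Fe contributes 1 × 55.845 = 55.845 g per mole.
55.845/151.709 = 0.3681 → 36.81%.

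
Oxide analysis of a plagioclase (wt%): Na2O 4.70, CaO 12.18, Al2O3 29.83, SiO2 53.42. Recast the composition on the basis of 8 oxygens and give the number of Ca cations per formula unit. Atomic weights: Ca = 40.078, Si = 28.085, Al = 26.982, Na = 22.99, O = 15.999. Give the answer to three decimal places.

0.589 Ca apfu

Na2O: 4.70/61.979 = 0.07583 mol → 0.15166 mol Na, 0.07583 mol O.
CaO: 12.18/56.077 = 0.21720 mol → 0.21720 mol Ca, 0.21720 mol O.
Al2O3: 29.83/101.961 = 0.29256 mol → 0.58512 mol Al, 0.87768 mol O.
SiO2: 53.42/60.083 = 0.88910 mol → 0.88910 mol Si, 1.77820 mol O.
Total oxygen = 2.94891 mol. Normalization factor = 8/2.94891 = 2.71287.
Ca per 8 O = 0.21720 × 2.71287 = 0.589.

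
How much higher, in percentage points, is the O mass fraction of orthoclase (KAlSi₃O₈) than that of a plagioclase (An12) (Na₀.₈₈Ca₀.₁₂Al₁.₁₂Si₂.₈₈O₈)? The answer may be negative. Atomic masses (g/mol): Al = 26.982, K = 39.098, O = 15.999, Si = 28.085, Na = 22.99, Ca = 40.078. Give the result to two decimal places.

-2.47 percentage points

O in KAlSi₃O₈: molar mass 278.327 g/mol; 8×15.999 = 127.992 g → 45.99 wt%.
O in Na₀.₈₈Ca₀.₁₂Al₁.₁₂Si₂.₈₈O₈: molar mass 264.137 g/mol; 8×15.999 = 127.992 g → 48.46 wt%.
Difference = 45.99 − 48.46 = -2.47 percentage points.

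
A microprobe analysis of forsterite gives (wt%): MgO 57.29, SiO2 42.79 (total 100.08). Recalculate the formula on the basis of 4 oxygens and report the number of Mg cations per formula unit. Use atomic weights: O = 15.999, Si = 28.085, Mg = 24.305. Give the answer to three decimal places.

1.998 Mg apfu

MgO (M=40.304): mol = 1.42145; Mg = 1.42145, O = 1.42145.
SiO2 (M=60.083): mol = 0.71218; Si = 0.71218, O = 1.42436.
ΣO = 2.84581; factor = 4/ΣO = 1.40558.
Mg apfu = 1.42145 × 1.40558 = 1.998.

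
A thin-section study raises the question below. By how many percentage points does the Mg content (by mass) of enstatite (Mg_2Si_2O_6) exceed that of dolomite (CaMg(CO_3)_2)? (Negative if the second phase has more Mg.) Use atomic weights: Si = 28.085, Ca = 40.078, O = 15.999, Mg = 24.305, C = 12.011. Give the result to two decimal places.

M(Mg_2Si_2O_6) = 200.774 g/mol, so wt% Mg = 48.610/200.774 × 100 = 24.21%.
M(CaMg(CO_3)_2) = 184.399 g/mol, so wt% Mg = 24.305/184.399 × 100 = 13.18%.
24.21 − 13.18 = 11.03 pp.

11.03 percentage points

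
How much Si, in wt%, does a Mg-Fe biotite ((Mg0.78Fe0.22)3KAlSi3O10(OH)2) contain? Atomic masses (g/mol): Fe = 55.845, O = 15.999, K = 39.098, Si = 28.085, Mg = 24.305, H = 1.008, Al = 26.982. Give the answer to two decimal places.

Formula mass = 2.34×24.305 + 0.66×55.845 + 1×39.098 + 1×26.982 + 3×28.085 + 12×15.999 + 2×1.008 = 438.070 g/mol, of which 84.255 g is Si.
So Si makes up 84.255/438.070 = 0.1923 of the mass, i.e. 19.23%.

19.23 wt%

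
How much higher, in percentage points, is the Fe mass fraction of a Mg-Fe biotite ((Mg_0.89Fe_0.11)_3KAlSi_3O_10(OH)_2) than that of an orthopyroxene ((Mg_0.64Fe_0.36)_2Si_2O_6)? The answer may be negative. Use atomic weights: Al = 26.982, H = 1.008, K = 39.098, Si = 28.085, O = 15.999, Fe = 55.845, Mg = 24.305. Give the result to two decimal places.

M((Mg_0.89Fe_0.11)_3KAlSi_3O_10(OH)_2) = 427.662 g/mol, so wt% Fe = 18.429/427.662 × 100 = 4.31%.
M((Mg_0.64Fe_0.36)_2Si_2O_6) = 223.483 g/mol, so wt% Fe = 40.208/223.483 × 100 = 17.99%.
4.31 − 17.99 = -13.68 pp.

-13.68 percentage points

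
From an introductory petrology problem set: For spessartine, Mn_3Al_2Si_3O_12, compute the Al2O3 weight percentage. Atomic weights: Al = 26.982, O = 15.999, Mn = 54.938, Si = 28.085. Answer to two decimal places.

20.60 wt%

Molar mass of Mn_3Al_2Si_3O_12 = 3·54.938 + 2·26.982 + 3·28.085 + 12·15.999 = 495.021 g/mol.
Each formula unit contains 2 Al, equivalent to 2/2 = 1.0000 mol Al2O3.
M(Al2O3) = 2×26.982 + 3×15.999 = 101.961 g/mol.
Mass of Al2O3 per formula unit = 1.0000 × 101.961 = 101.961 g.
Al2O3 wt% = 101.961 / 495.021 × 100 = 20.60%.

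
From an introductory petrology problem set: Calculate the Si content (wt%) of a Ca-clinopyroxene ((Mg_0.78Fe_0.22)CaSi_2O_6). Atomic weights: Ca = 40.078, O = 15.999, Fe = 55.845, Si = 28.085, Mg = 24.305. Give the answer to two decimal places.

Formula mass = 0.78×24.305 + 0.22×55.845 + 1×40.078 + 2×28.085 + 6×15.999 = 223.486 g/mol, of which 56.170 g is Si.
So Si makes up 56.170/223.486 = 0.2513 of the mass, i.e. 25.13%.

25.13 wt%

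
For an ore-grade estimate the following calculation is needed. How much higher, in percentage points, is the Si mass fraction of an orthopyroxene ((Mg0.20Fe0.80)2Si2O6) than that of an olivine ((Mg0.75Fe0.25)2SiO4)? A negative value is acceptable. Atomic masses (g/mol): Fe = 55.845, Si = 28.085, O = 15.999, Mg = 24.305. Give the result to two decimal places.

First mineral: 56.170 g Si in 251.238 g formula = 22.36 wt% Si.
Second mineral: 28.085 g Si in 156.461 g formula = 17.95 wt% Si.
22.36% − 17.95% gives a difference of 4.41 percentage points.

4.41 percentage points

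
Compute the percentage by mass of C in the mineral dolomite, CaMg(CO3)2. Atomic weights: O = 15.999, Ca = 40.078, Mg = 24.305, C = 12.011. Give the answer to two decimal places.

13.03 mass %

M(CaMg(CO3)2) = 184.399 g/mol.
C contributes 2 × 12.011 = 24.022 g per mole.
24.022/184.399 = 0.1303 → 13.03%.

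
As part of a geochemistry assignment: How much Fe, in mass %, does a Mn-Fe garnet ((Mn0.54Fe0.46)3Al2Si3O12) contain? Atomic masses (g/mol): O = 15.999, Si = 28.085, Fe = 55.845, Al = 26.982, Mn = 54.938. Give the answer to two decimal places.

15.53 mass %

M((Mn0.54Fe0.46)3Al2Si3O12) = 496.273 g/mol.
Fe contributes 1.38 × 55.845 = 77.066 g per mole.
77.066/496.273 = 0.1553 → 15.53%.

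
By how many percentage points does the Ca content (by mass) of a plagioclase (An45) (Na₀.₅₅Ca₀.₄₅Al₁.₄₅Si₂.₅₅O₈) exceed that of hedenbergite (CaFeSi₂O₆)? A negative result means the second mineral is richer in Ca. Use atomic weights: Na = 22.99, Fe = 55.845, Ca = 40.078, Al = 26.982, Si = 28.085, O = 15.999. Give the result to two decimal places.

-9.46 percentage points

Ca in Na₀.₅₅Ca₀.₄₅Al₁.₄₅Si₂.₅₅O₈: molar mass 269.412 g/mol; 0.45×40.078 = 18.035 g → 6.69 wt%.
Ca in CaFeSi₂O₆: molar mass 248.087 g/mol; 1×40.078 = 40.078 g → 16.15 wt%.
Difference = 6.69 − 16.15 = -9.46 percentage points.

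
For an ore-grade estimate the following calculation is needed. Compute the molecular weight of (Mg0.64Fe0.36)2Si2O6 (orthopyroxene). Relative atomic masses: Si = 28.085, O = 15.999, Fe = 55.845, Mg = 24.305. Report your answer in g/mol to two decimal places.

The formula mass is the sum 1.28*24.305 + 0.72*55.845 + 2*28.085 + 6*15.999.

223.48 g/mol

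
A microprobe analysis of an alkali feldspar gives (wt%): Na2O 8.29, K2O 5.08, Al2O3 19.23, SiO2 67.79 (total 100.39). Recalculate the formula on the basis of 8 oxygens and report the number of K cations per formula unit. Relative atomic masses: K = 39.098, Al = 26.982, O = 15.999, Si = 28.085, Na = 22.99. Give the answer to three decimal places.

8.29 wt% Na2O ÷ 61.979 g/mol = 0.13375 mol, giving 0.26750 Na and 0.13375 O.
5.08 wt% K2O ÷ 94.195 g/mol = 0.05393 mol, giving 0.10786 K and 0.05393 O.
19.23 wt% Al2O3 ÷ 101.961 g/mol = 0.18860 mol, giving 0.37720 Al and 0.56580 O.
67.79 wt% SiO2 ÷ 60.083 g/mol = 1.12827 mol, giving 1.12827 Si and 2.25654 O.
Oxygen sums to 3.01002; scaling by 8/3.01002 = 2.65779 puts the formula on 8 O.
K: 0.10786 × 2.65779 = 0.287 atoms per formula unit.

0.287 K apfu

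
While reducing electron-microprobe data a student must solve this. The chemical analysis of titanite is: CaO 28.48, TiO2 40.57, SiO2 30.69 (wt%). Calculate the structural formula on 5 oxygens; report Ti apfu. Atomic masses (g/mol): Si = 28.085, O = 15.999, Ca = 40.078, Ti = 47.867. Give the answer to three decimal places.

0.998 Ti apfu

CaO (M=56.077): mol = 0.50787; Ca = 0.50787, O = 0.50787.
TiO2 (M=79.865): mol = 0.50798; Ti = 0.50798, O = 1.01596.
SiO2 (M=60.083): mol = 0.51079; Si = 0.51079, O = 1.02158.
ΣO = 2.54541; factor = 5/ΣO = 1.96432.
Ti apfu = 0.50798 × 1.96432 = 0.998.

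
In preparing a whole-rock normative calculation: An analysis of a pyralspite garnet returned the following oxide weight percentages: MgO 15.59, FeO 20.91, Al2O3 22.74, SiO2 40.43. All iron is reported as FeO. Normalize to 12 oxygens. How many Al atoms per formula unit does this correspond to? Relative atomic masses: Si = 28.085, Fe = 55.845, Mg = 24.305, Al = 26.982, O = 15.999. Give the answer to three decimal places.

MgO (M=40.304): mol = 0.38681; Mg = 0.38681, O = 0.38681.
FeO (M=71.844): mol = 0.29105; Fe = 0.29105, O = 0.29105.
Al2O3 (M=101.961): mol = 0.22303; Al = 0.44606, O = 0.66909.
SiO2 (M=60.083): mol = 0.67290; Si = 0.67290, O = 1.34580.
ΣO = 2.69275; factor = 12/ΣO = 4.45641.
Al apfu = 0.44606 × 4.45641 = 1.988.

1.988 Al apfu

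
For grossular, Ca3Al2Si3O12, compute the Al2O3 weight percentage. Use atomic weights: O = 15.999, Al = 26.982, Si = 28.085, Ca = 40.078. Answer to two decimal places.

22.64 wt%

Molar mass of Ca3Al2Si3O12 = 3×40.078 + 2×26.982 + 3×28.085 + 12×15.999 = 450.441 g/mol.
Each formula unit contains 2 Al, equivalent to 2/2 = 1.0000 mol Al2O3.
M(Al2O3) = 2×26.982 + 3×15.999 = 101.961 g/mol.
Mass of Al2O3 per formula unit = 1.0000 × 101.961 = 101.961 g.
Al2O3 wt% = 101.961 / 450.441 × 100 = 22.64%.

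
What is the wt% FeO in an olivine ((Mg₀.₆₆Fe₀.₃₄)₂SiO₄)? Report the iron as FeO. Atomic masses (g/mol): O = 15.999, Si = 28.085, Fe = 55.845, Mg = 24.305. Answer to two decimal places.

M((Mg₀.₆₆Fe₀.₃₄)₂SiO₄) = 162.138 g/mol; M(FeO) = 71.844 g/mol.
Moles FeO per formula unit = 0.68 Fe ÷ 1 = 0.6800.
FeO fraction = (0.6800 × 71.844) / 162.138 = 48.854/162.138 = 0.3013.

30.13 wt%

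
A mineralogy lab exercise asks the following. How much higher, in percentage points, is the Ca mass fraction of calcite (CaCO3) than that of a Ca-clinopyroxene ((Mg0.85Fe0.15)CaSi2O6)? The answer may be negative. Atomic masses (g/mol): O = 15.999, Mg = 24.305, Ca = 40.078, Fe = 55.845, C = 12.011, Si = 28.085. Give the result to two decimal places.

Ca in CaCO3: molar mass 100.086 g/mol; 1×40.078 = 40.078 g → 40.04 wt%.
Ca in (Mg0.85Fe0.15)CaSi2O6: molar mass 221.278 g/mol; 1×40.078 = 40.078 g → 18.11 wt%.
Difference = 40.04 − 18.11 = 21.93 percentage points.

21.93 percentage points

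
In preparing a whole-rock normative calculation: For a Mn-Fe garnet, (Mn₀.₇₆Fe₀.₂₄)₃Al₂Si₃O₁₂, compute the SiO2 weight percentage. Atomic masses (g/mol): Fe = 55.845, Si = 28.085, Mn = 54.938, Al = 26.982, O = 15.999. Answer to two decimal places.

M((Mn₀.₇₆Fe₀.₂₄)₃Al₂Si₃O₁₂) = 495.674 g/mol; M(SiO2) = 60.083 g/mol.
Moles SiO2 per formula unit = 3 Si ÷ 1 = 3.0000.
SiO2 fraction = (3.0000 × 60.083) / 495.674 = 180.249/495.674 = 0.3636.

36.36 wt%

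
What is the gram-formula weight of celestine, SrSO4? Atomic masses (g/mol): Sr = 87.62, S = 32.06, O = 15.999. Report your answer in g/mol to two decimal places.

183.68 g/mol

The formula mass is the sum 1·87.62 + 1·32.06 + 4·15.999.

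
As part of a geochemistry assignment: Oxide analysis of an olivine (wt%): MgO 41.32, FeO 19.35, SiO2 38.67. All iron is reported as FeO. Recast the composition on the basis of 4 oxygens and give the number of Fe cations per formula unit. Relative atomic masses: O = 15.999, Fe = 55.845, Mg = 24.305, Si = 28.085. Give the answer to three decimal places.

0.417 Fe apfu

MgO: 41.32/40.304 = 1.02521 mol → 1.02521 mol Mg, 1.02521 mol O.
FeO: 19.35/71.844 = 0.26933 mol → 0.26933 mol Fe, 0.26933 mol O.
SiO2: 38.67/60.083 = 0.64361 mol → 0.64361 mol Si, 1.28722 mol O.
Total oxygen = 2.58176 mol. Normalization factor = 4/2.58176 = 1.54933.
Fe per 4 O = 0.26933 × 1.54933 = 0.417.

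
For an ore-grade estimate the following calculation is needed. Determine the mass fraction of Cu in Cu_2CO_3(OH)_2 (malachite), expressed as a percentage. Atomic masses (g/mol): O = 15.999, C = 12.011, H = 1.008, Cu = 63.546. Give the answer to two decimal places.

57.48 mass %

Molar mass of Cu_2CO_3(OH)_2: 2*63.546 + 1*12.011 + 5*15.999 + 2*1.008 = 221.114 g/mol.
Mass of Cu per formula unit: 2 × 63.546 = 127.092 g.
Weight fraction Cu = 127.092 / 221.114 = 0.5748.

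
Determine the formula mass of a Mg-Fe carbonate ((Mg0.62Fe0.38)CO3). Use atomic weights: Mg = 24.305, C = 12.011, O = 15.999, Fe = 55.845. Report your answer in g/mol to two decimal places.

The formula mass is the sum 0.62×24.305 + 0.38×55.845 + 1×12.011 + 3×15.999.

96.30 g/mol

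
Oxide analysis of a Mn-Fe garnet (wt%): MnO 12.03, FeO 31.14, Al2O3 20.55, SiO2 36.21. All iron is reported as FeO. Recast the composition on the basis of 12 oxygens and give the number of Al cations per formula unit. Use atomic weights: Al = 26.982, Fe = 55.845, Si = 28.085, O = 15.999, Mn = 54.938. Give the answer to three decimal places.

12.03 wt% MnO ÷ 70.937 g/mol = 0.16959 mol, giving 0.16959 Mn and 0.16959 O.
31.14 wt% FeO ÷ 71.844 g/mol = 0.43344 mol, giving 0.43344 Fe and 0.43344 O.
20.55 wt% Al2O3 ÷ 101.961 g/mol = 0.20155 mol, giving 0.40310 Al and 0.60465 O.
36.21 wt% SiO2 ÷ 60.083 g/mol = 0.60267 mol, giving 0.60267 Si and 1.20534 O.
Oxygen sums to 2.41302; scaling by 12/2.41302 = 4.97302 puts the formula on 12 O.
Al: 0.40310 × 4.97302 = 2.005 atoms per formula unit.

2.005 Al apfu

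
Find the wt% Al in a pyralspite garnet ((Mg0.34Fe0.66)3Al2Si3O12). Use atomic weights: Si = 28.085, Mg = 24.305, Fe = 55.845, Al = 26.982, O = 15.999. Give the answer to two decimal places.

11.59 mass %

Formula mass = 1.02*24.305 + 1.98*55.845 + 2*26.982 + 3*28.085 + 12*15.999 = 465.571 g/mol, of which 53.964 g is Al.
So Al makes up 53.964/465.571 = 0.1159 of the mass, i.e. 11.59%.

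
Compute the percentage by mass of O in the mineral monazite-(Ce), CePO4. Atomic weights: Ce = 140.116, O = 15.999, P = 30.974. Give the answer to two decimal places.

27.22 weight percent

Molar mass of CePO4: 1·140.116 + 1·30.974 + 4·15.999 = 235.086 g/mol.
Mass of O per formula unit: 4 × 15.999 = 63.996 g.
Weight fraction O = 63.996 / 235.086 = 0.2722.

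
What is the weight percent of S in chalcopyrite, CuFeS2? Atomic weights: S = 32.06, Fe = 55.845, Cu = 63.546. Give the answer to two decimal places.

Formula mass = 1×63.546 + 1×55.845 + 2×32.06 = 183.511 g/mol, of which 64.120 g is S.
So S makes up 64.120/183.511 = 0.3494 of the mass, i.e. 34.94%.

34.94 mass %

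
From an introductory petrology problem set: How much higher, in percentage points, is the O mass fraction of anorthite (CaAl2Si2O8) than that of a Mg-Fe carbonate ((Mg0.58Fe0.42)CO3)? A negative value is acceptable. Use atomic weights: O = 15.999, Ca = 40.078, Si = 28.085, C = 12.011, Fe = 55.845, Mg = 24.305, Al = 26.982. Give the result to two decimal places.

-3.19 percentage points

First mineral: 127.992 g O in 278.204 g formula = 46.01 wt% O.
Second mineral: 47.997 g O in 97.560 g formula = 49.20 wt% O.
46.01% − 49.20% gives a difference of -3.19 percentage points.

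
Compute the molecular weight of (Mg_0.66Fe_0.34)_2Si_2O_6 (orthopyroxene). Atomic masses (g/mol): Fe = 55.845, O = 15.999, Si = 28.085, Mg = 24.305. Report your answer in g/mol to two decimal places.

222.22 g/mol

M = 1.32·24.305 + 0.68·55.845 + 2·28.085 + 6·15.999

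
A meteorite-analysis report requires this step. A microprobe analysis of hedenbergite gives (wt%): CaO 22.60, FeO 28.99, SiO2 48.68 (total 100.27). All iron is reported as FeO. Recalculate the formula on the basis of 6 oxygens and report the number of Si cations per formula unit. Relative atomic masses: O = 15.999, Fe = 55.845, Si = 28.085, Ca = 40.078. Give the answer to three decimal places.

2.003 Si apfu

CaO: 22.60/56.077 = 0.40302 mol → 0.40302 mol Ca, 0.40302 mol O.
FeO: 28.99/71.844 = 0.40351 mol → 0.40351 mol Fe, 0.40351 mol O.
SiO2: 48.68/60.083 = 0.81021 mol → 0.81021 mol Si, 1.62042 mol O.
Total oxygen = 2.42695 mol. Normalization factor = 6/2.42695 = 2.47224.
Si per 6 O = 0.81021 × 2.47224 = 2.003.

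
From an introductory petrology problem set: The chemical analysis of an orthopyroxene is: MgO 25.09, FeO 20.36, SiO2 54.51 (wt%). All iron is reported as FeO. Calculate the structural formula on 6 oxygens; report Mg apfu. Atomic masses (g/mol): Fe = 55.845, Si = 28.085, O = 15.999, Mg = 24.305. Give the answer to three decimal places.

1.373 Mg apfu

MgO: 25.09/40.304 = 0.62252 mol → 0.62252 mol Mg, 0.62252 mol O.
FeO: 20.36/71.844 = 0.28339 mol → 0.28339 mol Fe, 0.28339 mol O.
SiO2: 54.51/60.083 = 0.90724 mol → 0.90724 mol Si, 1.81448 mol O.
Total oxygen = 2.72039 mol. Normalization factor = 6/2.72039 = 2.20557.
Mg per 6 O = 0.62252 × 2.20557 = 1.373.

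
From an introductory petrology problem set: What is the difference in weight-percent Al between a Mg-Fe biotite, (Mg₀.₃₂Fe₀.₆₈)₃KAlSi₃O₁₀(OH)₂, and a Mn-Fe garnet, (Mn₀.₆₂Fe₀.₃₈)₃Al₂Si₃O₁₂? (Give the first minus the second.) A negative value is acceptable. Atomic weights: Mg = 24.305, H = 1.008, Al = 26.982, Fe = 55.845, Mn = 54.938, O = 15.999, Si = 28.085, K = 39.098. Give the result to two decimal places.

M((Mg₀.₃₂Fe₀.₆₈)₃KAlSi₃O₁₀(OH)₂) = 481.596 g/mol, so wt% Al = 26.982/481.596 × 100 = 5.60%.
M((Mn₀.₆₂Fe₀.₃₈)₃Al₂Si₃O₁₂) = 496.055 g/mol, so wt% Al = 53.964/496.055 × 100 = 10.88%.
5.60 − 10.88 = -5.28 pp.

-5.28 percentage points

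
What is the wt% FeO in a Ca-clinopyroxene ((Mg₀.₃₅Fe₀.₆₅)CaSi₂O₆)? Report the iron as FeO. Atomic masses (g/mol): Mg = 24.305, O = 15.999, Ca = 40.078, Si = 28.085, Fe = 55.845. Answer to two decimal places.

19.70 wt%

Molar mass of (Mg₀.₃₅Fe₀.₆₅)CaSi₂O₆ = 0.35·24.305 + 0.65·55.845 + 1·40.078 + 2·28.085 + 6·15.999 = 237.048 g/mol.
Each formula unit contains 0.65 Fe, equivalent to 0.65/1 = 0.6500 mol FeO.
M(FeO) = 1×55.845 + 1×15.999 = 71.844 g/mol.
Mass of FeO per formula unit = 0.6500 × 71.844 = 46.699 g.
FeO wt% = 46.699 / 237.048 × 100 = 19.70%.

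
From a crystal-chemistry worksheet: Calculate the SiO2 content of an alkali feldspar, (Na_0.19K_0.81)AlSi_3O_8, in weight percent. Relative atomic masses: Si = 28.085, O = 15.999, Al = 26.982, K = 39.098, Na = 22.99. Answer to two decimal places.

65.48 wt%

M((Na_0.19K_0.81)AlSi_3O_8) = 275.266 g/mol; M(SiO2) = 60.083 g/mol.
Moles SiO2 per formula unit = 3 Si ÷ 1 = 3.0000.
SiO2 fraction = (3.0000 × 60.083) / 275.266 = 180.249/275.266 = 0.6548.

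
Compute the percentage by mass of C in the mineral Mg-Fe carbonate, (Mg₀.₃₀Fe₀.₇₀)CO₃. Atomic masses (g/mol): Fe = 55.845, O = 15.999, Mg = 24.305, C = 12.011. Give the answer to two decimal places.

11.29 mass %

Molar mass of (Mg₀.₃₀Fe₀.₇₀)CO₃: 0.30*24.305 + 0.70*55.845 + 1*12.011 + 3*15.999 = 106.391 g/mol.
Mass of C per formula unit: 1 × 12.011 = 12.011 g.
Weight fraction C = 12.011 / 106.391 = 0.1129.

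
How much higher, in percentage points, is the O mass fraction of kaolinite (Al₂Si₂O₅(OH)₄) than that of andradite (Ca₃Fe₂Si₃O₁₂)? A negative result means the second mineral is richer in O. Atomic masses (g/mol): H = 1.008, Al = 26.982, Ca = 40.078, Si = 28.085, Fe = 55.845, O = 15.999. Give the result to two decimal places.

First mineral: 143.991 g O in 258.157 g formula = 55.78 wt% O.
Second mineral: 191.988 g O in 508.167 g formula = 37.78 wt% O.
55.78% − 37.78% gives a difference of 18.00 percentage points.

18.00 percentage points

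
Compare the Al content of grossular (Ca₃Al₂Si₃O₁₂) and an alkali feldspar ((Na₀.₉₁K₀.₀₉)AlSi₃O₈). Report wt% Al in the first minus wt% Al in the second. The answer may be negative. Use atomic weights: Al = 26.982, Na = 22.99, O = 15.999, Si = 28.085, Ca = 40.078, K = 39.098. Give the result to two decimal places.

1.75 percentage points

M(Ca₃Al₂Si₃O₁₂) = 450.441 g/mol, so wt% Al = 53.964/450.441 × 100 = 11.98%.
M((Na₀.₉₁K₀.₀₉)AlSi₃O₈) = 263.669 g/mol, so wt% Al = 26.982/263.669 × 100 = 10.23%.
11.98 − 10.23 = 1.75 pp.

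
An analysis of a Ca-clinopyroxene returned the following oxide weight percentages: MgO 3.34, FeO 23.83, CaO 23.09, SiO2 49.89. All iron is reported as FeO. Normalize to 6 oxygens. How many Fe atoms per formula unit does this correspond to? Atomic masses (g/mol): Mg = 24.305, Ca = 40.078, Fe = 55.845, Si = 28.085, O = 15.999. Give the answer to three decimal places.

3.34 wt% MgO ÷ 40.304 g/mol = 0.08287 mol, giving 0.08287 Mg and 0.08287 O.
23.83 wt% FeO ÷ 71.844 g/mol = 0.33169 mol, giving 0.33169 Fe and 0.33169 O.
23.09 wt% CaO ÷ 56.077 g/mol = 0.41176 mol, giving 0.41176 Ca and 0.41176 O.
49.89 wt% SiO2 ÷ 60.083 g/mol = 0.83035 mol, giving 0.83035 Si and 1.66070 O.
Oxygen sums to 2.48702; scaling by 6/2.48702 = 2.41253 puts the formula on 6 O.
Fe: 0.33169 × 2.41253 = 0.800 atoms per formula unit.

0.800 Fe apfu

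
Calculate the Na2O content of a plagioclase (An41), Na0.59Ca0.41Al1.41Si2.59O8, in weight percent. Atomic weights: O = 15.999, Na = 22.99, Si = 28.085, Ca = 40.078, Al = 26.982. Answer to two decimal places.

6.80 wt%

M(Na0.59Ca0.41Al1.41Si2.59O8) = 268.773 g/mol; M(Na2O) = 61.979 g/mol.
Moles Na2O per formula unit = 0.59 Na ÷ 2 = 0.2950.
Na2O fraction = (0.2950 × 61.979) / 268.773 = 18.284/268.773 = 0.0680.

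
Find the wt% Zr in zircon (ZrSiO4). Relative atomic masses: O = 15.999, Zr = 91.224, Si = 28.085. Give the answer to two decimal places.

49.77 mass %

Formula mass = 1·91.224 + 1·28.085 + 4·15.999 = 183.305 g/mol, of which 91.224 g is Zr.
So Zr makes up 91.224/183.305 = 0.4977 of the mass, i.e. 49.77%.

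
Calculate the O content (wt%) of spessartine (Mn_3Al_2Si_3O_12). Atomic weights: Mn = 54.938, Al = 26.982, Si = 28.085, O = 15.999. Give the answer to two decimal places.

Molar mass of Mn_3Al_2Si_3O_12: 3×54.938 + 2×26.982 + 3×28.085 + 12×15.999 = 495.021 g/mol.
Mass of O per formula unit: 12 × 15.999 = 191.988 g.
Weight fraction O = 191.988 / 495.021 = 0.3878.

38.78 wt%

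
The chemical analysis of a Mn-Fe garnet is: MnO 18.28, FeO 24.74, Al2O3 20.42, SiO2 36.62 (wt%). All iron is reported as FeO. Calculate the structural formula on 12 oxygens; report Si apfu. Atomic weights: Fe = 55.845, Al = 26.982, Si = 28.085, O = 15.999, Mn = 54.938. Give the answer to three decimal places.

3.020 Si apfu

MnO: 18.28/70.937 = 0.25769 mol → 0.25769 mol Mn, 0.25769 mol O.
FeO: 24.74/71.844 = 0.34436 mol → 0.34436 mol Fe, 0.34436 mol O.
Al2O3: 20.42/101.961 = 0.20027 mol → 0.40054 mol Al, 0.60081 mol O.
SiO2: 36.62/60.083 = 0.60949 mol → 0.60949 mol Si, 1.21898 mol O.
Total oxygen = 2.42184 mol. Normalization factor = 12/2.42184 = 4.95491.
Si per 12 O = 0.60949 × 4.95491 = 3.020.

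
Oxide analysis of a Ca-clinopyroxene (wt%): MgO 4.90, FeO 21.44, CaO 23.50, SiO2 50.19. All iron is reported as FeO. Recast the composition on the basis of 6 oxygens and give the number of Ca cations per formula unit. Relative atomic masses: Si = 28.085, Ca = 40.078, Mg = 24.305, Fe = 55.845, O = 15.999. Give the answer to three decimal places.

1.002 Ca apfu

MgO: 4.90/40.304 = 0.12158 mol → 0.12158 mol Mg, 0.12158 mol O.
FeO: 21.44/71.844 = 0.29842 mol → 0.29842 mol Fe, 0.29842 mol O.
CaO: 23.50/56.077 = 0.41907 mol → 0.41907 mol Ca, 0.41907 mol O.
SiO2: 50.19/60.083 = 0.83534 mol → 0.83534 mol Si, 1.67068 mol O.
Total oxygen = 2.50975 mol. Normalization factor = 6/2.50975 = 2.39068.
Ca per 6 O = 0.41907 × 2.39068 = 1.002.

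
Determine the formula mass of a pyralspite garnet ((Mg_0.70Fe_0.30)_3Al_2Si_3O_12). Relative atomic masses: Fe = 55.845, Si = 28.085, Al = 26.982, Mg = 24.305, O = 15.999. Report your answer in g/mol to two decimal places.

Mg: 2.10 × 24.305 = 51.0405
Fe: 0.90 × 55.845 = 50.2605
Al: 2 × 26.982 = 53.9640
Si: 3 × 28.085 = 84.2550
O: 12 × 15.999 = 191.9880
Summing the contributions gives the formula mass.

431.51 g/mol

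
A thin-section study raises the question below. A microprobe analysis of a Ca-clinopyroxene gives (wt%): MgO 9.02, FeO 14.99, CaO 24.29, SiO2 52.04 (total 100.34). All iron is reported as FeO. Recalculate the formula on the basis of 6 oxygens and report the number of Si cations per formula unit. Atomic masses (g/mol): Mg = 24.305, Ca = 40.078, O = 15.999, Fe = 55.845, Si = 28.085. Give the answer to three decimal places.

MgO: 9.02/40.304 = 0.22380 mol → 0.22380 mol Mg, 0.22380 mol O.
FeO: 14.99/71.844 = 0.20865 mol → 0.20865 mol Fe, 0.20865 mol O.
CaO: 24.29/56.077 = 0.43315 mol → 0.43315 mol Ca, 0.43315 mol O.
SiO2: 52.04/60.083 = 0.86614 mol → 0.86614 mol Si, 1.73228 mol O.
Total oxygen = 2.59788 mol. Normalization factor = 6/2.59788 = 2.30958.
Si per 6 O = 0.86614 × 2.30958 = 2.000.

2.000 Si apfu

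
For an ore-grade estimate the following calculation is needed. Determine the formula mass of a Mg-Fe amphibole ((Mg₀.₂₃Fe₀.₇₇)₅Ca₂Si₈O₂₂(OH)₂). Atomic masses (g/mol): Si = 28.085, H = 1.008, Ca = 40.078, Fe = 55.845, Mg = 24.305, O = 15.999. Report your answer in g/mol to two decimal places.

M = 1.15(24.305) + 3.85(55.845) + 2(40.078) + 8(28.085) + 24(15.999) + 2(1.008)

933.78 g/mol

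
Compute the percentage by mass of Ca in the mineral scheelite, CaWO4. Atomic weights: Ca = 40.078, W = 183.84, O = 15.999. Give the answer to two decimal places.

13.92 wt%

Formula mass = 1*40.078 + 1*183.84 + 4*15.999 = 287.914 g/mol, of which 40.078 g is Ca.
So Ca makes up 40.078/287.914 = 0.1392 of the mass, i.e. 13.92%.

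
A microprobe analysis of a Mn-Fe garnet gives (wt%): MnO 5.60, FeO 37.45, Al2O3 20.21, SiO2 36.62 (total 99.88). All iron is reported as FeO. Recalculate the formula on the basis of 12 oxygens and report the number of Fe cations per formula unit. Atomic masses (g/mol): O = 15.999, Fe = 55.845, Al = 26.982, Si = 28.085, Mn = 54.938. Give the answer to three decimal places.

2.591 Fe apfu

5.60 wt% MnO ÷ 70.937 g/mol = 0.07894 mol, giving 0.07894 Mn and 0.07894 O.
37.45 wt% FeO ÷ 71.844 g/mol = 0.52127 mol, giving 0.52127 Fe and 0.52127 O.
20.21 wt% Al2O3 ÷ 101.961 g/mol = 0.19821 mol, giving 0.39642 Al and 0.59463 O.
36.62 wt% SiO2 ÷ 60.083 g/mol = 0.60949 mol, giving 0.60949 Si and 1.21898 O.
Oxygen sums to 2.41382; scaling by 12/2.41382 = 4.97137 puts the formula on 12 O.
Fe: 0.52127 × 4.97137 = 2.591 atoms per formula unit.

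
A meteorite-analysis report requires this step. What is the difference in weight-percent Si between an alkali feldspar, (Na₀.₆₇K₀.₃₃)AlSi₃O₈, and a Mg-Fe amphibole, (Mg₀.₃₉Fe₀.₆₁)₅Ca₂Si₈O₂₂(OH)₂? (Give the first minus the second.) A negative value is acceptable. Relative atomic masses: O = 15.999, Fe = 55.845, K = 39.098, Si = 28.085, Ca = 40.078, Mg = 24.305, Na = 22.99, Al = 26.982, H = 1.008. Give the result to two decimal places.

6.76 percentage points

M((Na₀.₆₇K₀.₃₃)AlSi₃O₈) = 267.535 g/mol, so wt% Si = 84.255/267.535 × 100 = 31.49%.
M((Mg₀.₃₉Fe₀.₆₁)₅Ca₂Si₈O₂₂(OH)₂) = 908.550 g/mol, so wt% Si = 224.680/908.550 × 100 = 24.73%.
31.49 − 24.73 = 6.76 pp.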